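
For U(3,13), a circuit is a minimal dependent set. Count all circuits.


In U(3,13), circuits are the (4)-element subsets.
Any set of 4 elements is dependent, and removing any one element gives
an independent set of size 3, so it is a minimal dependent set.
Number of circuits = (13 choose 4) = 715.

715


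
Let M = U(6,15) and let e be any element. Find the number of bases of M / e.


Contracting e from U(6,15) gives U(5,14).
Bases of U(5,14) = C(14,5) = 2002.

2002


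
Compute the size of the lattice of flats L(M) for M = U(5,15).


Flats of U(5,15): every subset of size < 5 is a flat, plus E itself.
Count = (15 choose 0) + (15 choose 1) + (15 choose 2) + (15 choose 3) + (15 choose 4) + 1
     = 1 + 15 + 105 + 455 + 1365 + 1
     = 1942.

1942


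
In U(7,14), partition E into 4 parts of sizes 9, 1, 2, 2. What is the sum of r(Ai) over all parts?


r(Ai) = min(|Ai|, 7) for each part.
Sum = min(9,7) + min(1,7) + min(2,7) + min(2,7)
    = 7 + 1 + 2 + 2
    = 12.

12


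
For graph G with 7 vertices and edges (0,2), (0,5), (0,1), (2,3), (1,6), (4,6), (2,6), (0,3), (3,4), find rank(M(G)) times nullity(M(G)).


r(M) = |V| - c = 7 - 1 = 6.
nullity = |E| - r(M) = 9 - 6 = 3.
Product = 6 * 3 = 18.

18


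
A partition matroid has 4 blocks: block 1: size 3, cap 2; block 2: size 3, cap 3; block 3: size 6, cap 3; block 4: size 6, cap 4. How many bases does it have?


A basis picks exactly ci elements from block i.
Number of bases = product of C(|Si|, ci).
= C(3,2) * C(3,3) * C(6,3) * C(6,4)
= 3 * 1 * 20 * 15
= 900.

900


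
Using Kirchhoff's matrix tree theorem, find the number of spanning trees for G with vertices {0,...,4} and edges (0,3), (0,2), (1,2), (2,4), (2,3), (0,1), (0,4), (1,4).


By Kirchhoff's matrix tree theorem, the number of spanning trees equals
the determinant of any cofactor of the Laplacian matrix L.
G has 5 vertices and 8 edges.
Computing the (4 x 4) cofactor determinant gives 40.

40


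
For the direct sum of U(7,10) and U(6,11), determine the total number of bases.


Bases of a direct sum M1 + M2: |B| = |B(M1)| * |B(M2)|.
|B(U(7,10))| = C(10,7) = 120.
|B(U(6,11))| = C(11,6) = 462.
Total bases = 120 * 462 = 55440.

55440


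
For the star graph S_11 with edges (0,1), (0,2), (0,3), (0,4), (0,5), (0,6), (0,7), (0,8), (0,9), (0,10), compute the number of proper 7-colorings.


P(tree, k) = k * (k-1)^(10) for any tree on 11 vertices.
P(7) = 7 * 6^10 = 7 * 60466176 = 423263232.

423263232


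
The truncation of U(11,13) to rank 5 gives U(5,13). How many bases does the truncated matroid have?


Truncating U(11,13) to rank 5 gives U(5,13).
Bases of U(5,13) are all 5-element subsets of 13 elements.
Number of bases = (13 choose 5) = 1287.

1287


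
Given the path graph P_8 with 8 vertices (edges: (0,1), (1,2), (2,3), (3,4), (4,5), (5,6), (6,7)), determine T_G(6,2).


A path on 8 vertices is a tree with 7 edges.
T(x,y) = x^(7) for any tree.
T(6,2) = 6^7 = 279936.

279936


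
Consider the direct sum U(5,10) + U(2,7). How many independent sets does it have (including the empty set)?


For a direct sum, |I(M1+M2)| = |I(M1)| * |I(M2)|.
|I(U(5,10))| = sum C(10,k) for k=0..5 = 638.
|I(U(2,7))| = sum C(7,k) for k=0..2 = 29.
Total = 638 * 29 = 18502.

18502


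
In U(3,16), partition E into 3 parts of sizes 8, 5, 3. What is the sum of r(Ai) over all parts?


r(Ai) = min(|Ai|, 3) for each part.
Sum = min(8,3) + min(5,3) + min(3,3)
    = 3 + 3 + 3
    = 9.

9


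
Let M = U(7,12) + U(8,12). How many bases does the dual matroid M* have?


(M1+M2)* = M1* + M2*.
M1* = U(5,12), bases: C(12,5) = 792.
M2* = U(4,12), bases: C(12,4) = 495.
|B(M*)| = 792 * 495 = 392040.

392040


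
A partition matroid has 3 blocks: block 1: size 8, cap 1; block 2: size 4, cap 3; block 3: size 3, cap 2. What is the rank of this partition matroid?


Rank of a partition matroid = sum of min(|Si|, ci) for each block.
= min(8,1) + min(4,3) + min(3,2)
= 1 + 3 + 2
= 6.

6


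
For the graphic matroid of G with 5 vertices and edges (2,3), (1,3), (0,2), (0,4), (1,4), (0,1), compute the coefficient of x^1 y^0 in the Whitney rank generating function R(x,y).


R(x,y) = sum over A in 2^E of x^(r(E)-r(A)) * y^(|A|-r(A)).
G has 5 vertices, 6 edges. r(E) = 4.
Enumerate all 2^6 = 64 subsets.
Count subsets with r(E)-r(A)=1 and |A|-r(A)=0: 19.

19


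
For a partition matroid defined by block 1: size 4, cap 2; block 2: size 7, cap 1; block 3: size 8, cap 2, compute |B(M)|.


A basis picks exactly ci elements from block i.
Number of bases = product of C(|Si|, ci).
= C(4,2) * C(7,1) * C(8,2)
= 6 * 7 * 28
= 1176.

1176


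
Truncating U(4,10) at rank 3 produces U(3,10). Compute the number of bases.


Truncating U(4,10) to rank 3 gives U(3,10).
Bases of U(3,10) are all 3-element subsets of 10 elements.
Number of bases = C(10,3) = 10! / (3! * 7!) = 120.

120


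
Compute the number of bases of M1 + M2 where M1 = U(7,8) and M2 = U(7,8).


Bases of a direct sum M1 + M2: |B| = |B(M1)| * |B(M2)|.
|B(U(7,8))| = C(8,7) = 8.
|B(U(7,8))| = C(8,7) = 8.
Total bases = 8 * 8 = 64.

64


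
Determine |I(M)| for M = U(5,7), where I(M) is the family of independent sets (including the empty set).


Independent sets of U(5,7) are all subsets of size <= 5.
Count = (7 choose 0) + (7 choose 1) + (7 choose 2) + (7 choose 3) + (7 choose 4) + (7 choose 5)
     = 1 + 7 + 21 + 35 + 35 + 21
     = 120.

120


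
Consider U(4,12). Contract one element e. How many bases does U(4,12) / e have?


Contracting e from U(4,12) gives U(3,11).
Bases of U(3,11) = C(11,3) = 11! / (3! * 8!) = 165.

165


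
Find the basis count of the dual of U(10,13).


The dual of U(r,n) is U(n-r, n) = U(3,13).
Bases of U(3,13) are all (3)-element subsets.
|B(M*)| = C(13,3) = (13 * 12 * 11) / (1 * 2 * 3) = 286.

286


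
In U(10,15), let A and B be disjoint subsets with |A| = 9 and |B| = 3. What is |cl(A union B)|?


|A union B| = 9 + 3 = 12 (disjoint).
In U(10,15), cl(S) = S if |S| < 10, else cl(S) = E.
Since 12 >= 10, cl(A union B) = E.
|cl(A union B)| = 15.

15


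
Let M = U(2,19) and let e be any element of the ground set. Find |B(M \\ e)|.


Deleting e from U(2,19) gives U(2,18) since n > r.
Bases of U(2,18) = (18 choose 2) = 153.

153


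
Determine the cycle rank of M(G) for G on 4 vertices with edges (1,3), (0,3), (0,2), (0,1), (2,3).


Cycle rank (nullity) = |E| - r(M) = |E| - (|V| - c).
|E| = 5, |V| = 4, c = 1.
Nullity = 5 - (4 - 1) = 5 - 3 = 2.

2


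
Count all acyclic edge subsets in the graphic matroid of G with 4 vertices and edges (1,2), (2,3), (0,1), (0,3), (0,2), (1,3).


An independent set in a graphic matroid is an acyclic edge subset.
G has 4 vertices and 6 edges.
Enumerate all 2^6 = 64 subsets, checking for acyclicity.
Total independent sets = 38.

38


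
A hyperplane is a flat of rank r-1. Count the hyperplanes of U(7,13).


Hyperplanes of U(7,13) are flats of rank 6.
In a uniform matroid, these are exactly the (6)-element subsets.
Count = C(13,6) = 1716.

1716


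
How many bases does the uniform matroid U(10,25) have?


Bases of U(10,25) are all 10-element subsets of the 25-element ground set.
Number of bases = C(25,10).
C(25,10) = 3268760.

3268760


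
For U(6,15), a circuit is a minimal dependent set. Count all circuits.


In U(6,15), circuits are the (7)-element subsets.
Any set of 7 elements is dependent, and removing any one element gives
an independent set of size 6, so it is a minimal dependent set.
Number of circuits = C(15,7) = 15! / (7! * 8!) = 6435.

6435


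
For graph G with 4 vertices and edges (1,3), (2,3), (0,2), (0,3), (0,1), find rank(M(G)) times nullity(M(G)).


r(M) = |V| - c = 4 - 1 = 3.
nullity = |E| - r(M) = 5 - 3 = 2.
Product = 3 * 2 = 6.

6


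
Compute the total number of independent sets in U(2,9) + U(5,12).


For a direct sum, |I(M1+M2)| = |I(M1)| * |I(M2)|.
|I(U(2,9))| = sum C(9,k) for k=0..2 = 46.
|I(U(5,12))| = sum C(12,k) for k=0..5 = 1586.
Total = 46 * 1586 = 72956.

72956


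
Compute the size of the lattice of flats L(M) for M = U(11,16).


Flats of U(11,16): every subset of size < 11 is a flat, plus E itself.
Count = (16 choose 0) + (16 choose 1) + (16 choose 2) + (16 choose 3) + (16 choose 4) + (16 choose 5) + (16 choose 6) + (16 choose 7) + (16 choose 8) + (16 choose 9) + (16 choose 10) + 1
     = 1 + 16 + 120 + 560 + 1820 + 4368 + 8008 + 11440 + 12870 + 11440 + 8008 + 1
     = 58652.

58652


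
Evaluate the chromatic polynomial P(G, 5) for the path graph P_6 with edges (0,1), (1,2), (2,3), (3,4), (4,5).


P(P_6, k) = k * (k-1)^(5).
P(5) = 5 * 4^5 = 5 * 1024 = 5120.

5120


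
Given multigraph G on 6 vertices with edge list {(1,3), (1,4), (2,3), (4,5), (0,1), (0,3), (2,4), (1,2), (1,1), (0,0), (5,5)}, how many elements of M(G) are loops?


In a graphic matroid, a loop is a self-loop edge (u,u) with rank 0.
Examining all 11 edges for self-loops...
Self-loops found: (1,1), (0,0), (5,5)
Number of loops = 3.

3


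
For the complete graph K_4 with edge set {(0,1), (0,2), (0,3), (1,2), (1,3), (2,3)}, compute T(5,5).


T(K_4; x,y) = x^3 + 3x^2 + 4xy + 2x + y^3 + 3y^2 + 2y.
Substituting x=5, y=5:
= 125 + 75 + 100 + 10 + 125 + 75 + 10
= 520.

520


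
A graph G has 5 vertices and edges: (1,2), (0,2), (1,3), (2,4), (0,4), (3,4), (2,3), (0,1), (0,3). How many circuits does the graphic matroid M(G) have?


A circuit in a graphic matroid = edge set of a simple cycle.
G has 5 vertices and 9 edges.
Enumerating all minimal edge subsets forming cycles...
Total circuits found: 22.

22


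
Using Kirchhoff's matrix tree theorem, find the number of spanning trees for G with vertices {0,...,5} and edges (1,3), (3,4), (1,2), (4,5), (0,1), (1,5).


By Kirchhoff's matrix tree theorem, the number of spanning trees equals
the determinant of any cofactor of the Laplacian matrix L.
G has 6 vertices and 6 edges.
Computing the (5 x 5) cofactor determinant gives 4.

4


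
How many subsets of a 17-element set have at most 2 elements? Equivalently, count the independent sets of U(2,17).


Independent sets of U(2,17) are all subsets of size <= 2.
Count = (17 choose 0) + (17 choose 1) + (17 choose 2)
     = 1 + 17 + 136
     = 154.

154


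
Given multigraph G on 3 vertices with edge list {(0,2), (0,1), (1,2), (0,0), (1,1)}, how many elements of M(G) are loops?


In a graphic matroid, a loop is a self-loop edge (u,u) with rank 0.
Examining all 5 edges for self-loops...
Self-loops found: (0,0), (1,1)
Number of loops = 2.

2


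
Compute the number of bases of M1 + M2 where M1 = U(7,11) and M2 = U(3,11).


Bases of a direct sum M1 + M2: |B| = |B(M1)| * |B(M2)|.
|B(U(7,11))| = C(11,7) = 330.
|B(U(3,11))| = C(11,3) = 165.
Total bases = 330 * 165 = 54450.

54450


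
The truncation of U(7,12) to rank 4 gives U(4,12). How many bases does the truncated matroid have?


Truncating U(7,12) to rank 4 gives U(4,12).
Bases of U(4,12) are all 4-element subsets of 12 elements.
Number of bases = (12 choose 4) = 495.

495


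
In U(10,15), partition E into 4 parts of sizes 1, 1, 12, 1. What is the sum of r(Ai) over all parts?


r(Ai) = min(|Ai|, 10) for each part.
Sum = min(1,10) + min(1,10) + min(12,10) + min(1,10)
    = 1 + 1 + 10 + 1
    = 13.

13


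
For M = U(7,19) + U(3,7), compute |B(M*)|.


(M1+M2)* = M1* + M2*.
M1* = U(12,19), bases: C(19,12) = 50388.
M2* = U(4,7), bases: C(7,4) = 35.
|B(M*)| = 50388 * 35 = 1763580.

1763580


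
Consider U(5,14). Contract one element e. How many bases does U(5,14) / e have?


Contracting e from U(5,14) gives U(4,13).
Bases of U(4,13) = (13 choose 4) = 715.

715


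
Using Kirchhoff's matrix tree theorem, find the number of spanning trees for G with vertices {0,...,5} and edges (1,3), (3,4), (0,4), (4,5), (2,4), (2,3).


By Kirchhoff's matrix tree theorem, the number of spanning trees equals
the determinant of any cofactor of the Laplacian matrix L.
G has 6 vertices and 6 edges.
Computing the (5 x 5) cofactor determinant gives 3.

3


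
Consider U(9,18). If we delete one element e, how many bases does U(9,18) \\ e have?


Deleting e from U(9,18) gives U(9,17) since n > r.
Bases of U(9,17) = C(17,9) = 24310.

24310


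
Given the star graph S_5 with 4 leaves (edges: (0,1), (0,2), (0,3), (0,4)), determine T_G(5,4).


A star on 5 vertices is a tree with 4 edges.
T(x,y) = x^(4) for any tree.
T(5,4) = 5^4 = 625.

625


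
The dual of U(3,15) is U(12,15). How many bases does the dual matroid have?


The dual of U(r,n) is U(n-r, n) = U(12,15).
Bases of U(12,15) are all (12)-element subsets.
|B(M*)| = (15 choose 12) = 455.

455


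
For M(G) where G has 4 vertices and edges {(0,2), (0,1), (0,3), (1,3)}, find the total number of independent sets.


An independent set in a graphic matroid is an acyclic edge subset.
G has 4 vertices and 4 edges.
Enumerate all 2^4 = 16 subsets, checking for acyclicity.
Total independent sets = 14.

14


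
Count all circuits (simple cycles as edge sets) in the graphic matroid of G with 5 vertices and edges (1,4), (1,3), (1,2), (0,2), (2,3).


A circuit in a graphic matroid = edge set of a simple cycle.
G has 5 vertices and 5 edges.
Enumerating all minimal edge subsets forming cycles...
Total circuits found: 1.

1


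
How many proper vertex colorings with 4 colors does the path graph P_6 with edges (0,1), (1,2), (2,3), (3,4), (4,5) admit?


P(P_6, k) = k * (k-1)^(5).
P(4) = 4 * 3^5 = 4 * 243 = 972.

972


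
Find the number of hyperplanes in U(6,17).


Hyperplanes of U(6,17) are flats of rank 5.
In a uniform matroid, these are exactly the (5)-element subsets.
Count = C(17,5) = 6188.

6188


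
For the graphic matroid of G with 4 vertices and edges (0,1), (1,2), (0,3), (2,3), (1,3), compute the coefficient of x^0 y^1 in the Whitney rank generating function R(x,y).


R(x,y) = sum over A in 2^E of x^(r(E)-r(A)) * y^(|A|-r(A)).
G has 4 vertices, 5 edges. r(E) = 3.
Enumerate all 2^5 = 32 subsets.
Count subsets with r(E)-r(A)=0 and |A|-r(A)=1: 5.

5


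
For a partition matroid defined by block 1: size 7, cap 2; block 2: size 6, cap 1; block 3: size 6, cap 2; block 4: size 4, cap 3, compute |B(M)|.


A basis picks exactly ci elements from block i.
Number of bases = product of C(|Si|, ci).
= C(7,2) * C(6,1) * C(6,2) * C(4,3)
= 21 * 6 * 15 * 4
= 7560.

7560


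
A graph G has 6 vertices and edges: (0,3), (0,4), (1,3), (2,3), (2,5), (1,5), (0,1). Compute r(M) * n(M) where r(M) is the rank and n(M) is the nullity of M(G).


r(M) = |V| - c = 6 - 1 = 5.
nullity = |E| - r(M) = 7 - 5 = 2.
Product = 5 * 2 = 10.

10


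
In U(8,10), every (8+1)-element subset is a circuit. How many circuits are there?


In U(8,10), circuits are the (9)-element subsets.
Any set of 9 elements is dependent, and removing any one element gives
an independent set of size 8, so it is a minimal dependent set.
Number of circuits = (10 choose 9) = 10.

10


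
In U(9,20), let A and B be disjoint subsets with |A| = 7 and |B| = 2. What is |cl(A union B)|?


|A union B| = 7 + 2 = 9 (disjoint).
In U(9,20), cl(S) = S if |S| < 9, else cl(S) = E.
Since 9 >= 9, cl(A union B) = E.
|cl(A union B)| = 20.

20


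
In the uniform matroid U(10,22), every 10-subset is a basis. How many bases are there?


Bases of U(10,22) are all 10-element subsets of the 22-element ground set.
Number of bases = C(22,10).
(22 choose 10) = 646646.

646646


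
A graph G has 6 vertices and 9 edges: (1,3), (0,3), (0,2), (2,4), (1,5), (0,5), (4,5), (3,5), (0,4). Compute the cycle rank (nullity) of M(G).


Cycle rank (nullity) = |E| - r(M) = |E| - (|V| - c).
|E| = 9, |V| = 6, c = 1.
Nullity = 9 - (6 - 1) = 9 - 5 = 4.

4


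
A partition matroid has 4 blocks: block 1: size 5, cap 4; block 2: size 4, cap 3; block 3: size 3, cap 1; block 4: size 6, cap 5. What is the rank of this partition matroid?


Rank of a partition matroid = sum of min(|Si|, ci) for each block.
= min(5,4) + min(4,3) + min(3,1) + min(6,5)
= 4 + 3 + 1 + 5
= 13.

13


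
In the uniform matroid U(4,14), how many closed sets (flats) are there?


Flats of U(4,14): every subset of size < 4 is a flat, plus E itself.
Count = (14 choose 0) + (14 choose 1) + (14 choose 2) + (14 choose 3) + 1
     = 1 + 14 + 91 + 364 + 1
     = 471.

471


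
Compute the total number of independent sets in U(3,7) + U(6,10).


For a direct sum, |I(M1+M2)| = |I(M1)| * |I(M2)|.
|I(U(3,7))| = sum C(7,k) for k=0..3 = 64.
|I(U(6,10))| = sum C(10,k) for k=0..6 = 848.
Total = 64 * 848 = 54272.

54272


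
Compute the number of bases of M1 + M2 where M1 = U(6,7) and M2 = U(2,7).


Bases of a direct sum M1 + M2: |B| = |B(M1)| * |B(M2)|.
|B(U(6,7))| = C(7,6) = 7.
|B(U(2,7))| = C(7,2) = 21.
Total bases = 7 * 21 = 147.

147


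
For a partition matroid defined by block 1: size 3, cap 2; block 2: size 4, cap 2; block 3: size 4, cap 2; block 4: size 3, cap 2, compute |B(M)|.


A basis picks exactly ci elements from block i.
Number of bases = product of C(|Si|, ci).
= C(3,2) * C(4,2) * C(4,2) * C(3,2)
= 3 * 6 * 6 * 3
= 324.

324


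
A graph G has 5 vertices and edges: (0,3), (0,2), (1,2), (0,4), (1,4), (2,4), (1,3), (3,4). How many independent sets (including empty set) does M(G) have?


An independent set in a graphic matroid is an acyclic edge subset.
G has 5 vertices and 8 edges.
Enumerate all 2^8 = 256 subsets, checking for acyclicity.
Total independent sets = 134.

134


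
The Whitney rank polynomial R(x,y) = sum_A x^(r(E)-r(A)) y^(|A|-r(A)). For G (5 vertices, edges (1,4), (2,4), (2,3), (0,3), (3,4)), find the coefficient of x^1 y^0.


R(x,y) = sum over A in 2^E of x^(r(E)-r(A)) * y^(|A|-r(A)).
G has 5 vertices, 5 edges. r(E) = 4.
Enumerate all 2^5 = 32 subsets.
Count subsets with r(E)-r(A)=1 and |A|-r(A)=0: 9.

9


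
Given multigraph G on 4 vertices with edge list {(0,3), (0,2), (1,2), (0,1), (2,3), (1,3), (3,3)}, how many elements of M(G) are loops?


In a graphic matroid, a loop is a self-loop edge (u,u) with rank 0.
Examining all 7 edges for self-loops...
Self-loops found: (3,3)
Number of loops = 1.

1


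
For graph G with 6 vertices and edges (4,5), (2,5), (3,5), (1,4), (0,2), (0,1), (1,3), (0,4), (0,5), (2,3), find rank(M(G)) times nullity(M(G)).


r(M) = |V| - c = 6 - 1 = 5.
nullity = |E| - r(M) = 10 - 5 = 5.
Product = 5 * 5 = 25.

25


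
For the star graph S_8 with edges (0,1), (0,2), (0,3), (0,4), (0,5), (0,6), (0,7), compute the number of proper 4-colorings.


P(tree, k) = k * (k-1)^(7) for any tree on 8 vertices.
P(4) = 4 * 3^7 = 4 * 2187 = 8748.

8748


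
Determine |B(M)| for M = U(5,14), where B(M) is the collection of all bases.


Bases of U(5,14) are all 5-element subsets of the 14-element ground set.
Number of bases = C(14,5).
C(14,5) = 2002.

2002


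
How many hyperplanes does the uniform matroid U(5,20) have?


Hyperplanes of U(5,20) are flats of rank 4.
In a uniform matroid, these are exactly the (4)-element subsets.
Count = (20 choose 4) = 4845.

4845


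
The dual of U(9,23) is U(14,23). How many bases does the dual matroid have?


The dual of U(r,n) is U(n-r, n) = U(14,23).
Bases of U(14,23) are all (14)-element subsets.
|B(M*)| = (23 choose 14) = 817190.

817190


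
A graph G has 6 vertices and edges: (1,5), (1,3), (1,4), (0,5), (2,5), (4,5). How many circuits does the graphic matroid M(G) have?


A circuit in a graphic matroid = edge set of a simple cycle.
G has 6 vertices and 6 edges.
Enumerating all minimal edge subsets forming cycles...
Total circuits found: 1.

1


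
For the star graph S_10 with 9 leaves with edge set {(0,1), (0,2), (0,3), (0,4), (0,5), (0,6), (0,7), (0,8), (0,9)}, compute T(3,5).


A star on 10 vertices is a tree with 9 edges.
T(x,y) = x^(9) for any tree.
T(3,5) = 3^9 = 19683.

19683


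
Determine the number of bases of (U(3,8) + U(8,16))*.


(M1+M2)* = M1* + M2*.
M1* = U(5,8), bases: C(8,5) = 56.
M2* = U(8,16), bases: C(16,8) = 12870.
|B(M*)| = 56 * 12870 = 720720.

720720


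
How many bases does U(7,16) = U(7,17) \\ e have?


Deleting e from U(7,17) gives U(7,16) since n > r.
Bases of U(7,16) = C(16,7) = 11440.

11440


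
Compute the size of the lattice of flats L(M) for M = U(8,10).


Flats of U(8,10): every subset of size < 8 is a flat, plus E itself.
Count = C(10,0) + C(10,1) + C(10,2) + C(10,3) + C(10,4) + C(10,5) + C(10,6) + C(10,7) + 1
     = 1 + 10 + 45 + 120 + 210 + 252 + 210 + 120 + 1
     = 969.

969


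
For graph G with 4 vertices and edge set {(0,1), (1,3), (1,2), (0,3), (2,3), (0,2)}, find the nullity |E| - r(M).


Cycle rank (nullity) = |E| - r(M) = |E| - (|V| - c).
|E| = 6, |V| = 4, c = 1.
Nullity = 6 - (4 - 1) = 6 - 3 = 3.

3


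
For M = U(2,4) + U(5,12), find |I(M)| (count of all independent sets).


For a direct sum, |I(M1+M2)| = |I(M1)| * |I(M2)|.
|I(U(2,4))| = sum C(4,k) for k=0..2 = 11.
|I(U(5,12))| = sum C(12,k) for k=0..5 = 1586.
Total = 11 * 1586 = 17446.

17446


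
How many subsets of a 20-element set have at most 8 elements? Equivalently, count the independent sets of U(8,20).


Independent sets of U(8,20) are all subsets of size <= 8.
Count = C(20,0) + C(20,1) + C(20,2) + C(20,3) + C(20,4) + C(20,5) + C(20,6) + C(20,7) + C(20,8)
     = 1 + 20 + 190 + 1140 + 4845 + 15504 + 38760 + 77520 + 125970
     = 263950.

263950


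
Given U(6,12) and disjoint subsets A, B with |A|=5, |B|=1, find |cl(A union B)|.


|A union B| = 5 + 1 = 6 (disjoint).
In U(6,12), cl(S) = S if |S| < 6, else cl(S) = E.
Since 6 >= 6, cl(A union B) = E.
|cl(A union B)| = 12.

12


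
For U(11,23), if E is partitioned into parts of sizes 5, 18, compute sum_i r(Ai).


r(Ai) = min(|Ai|, 11) for each part.
Sum = min(5,11) + min(18,11)
    = 5 + 11
    = 16.

16


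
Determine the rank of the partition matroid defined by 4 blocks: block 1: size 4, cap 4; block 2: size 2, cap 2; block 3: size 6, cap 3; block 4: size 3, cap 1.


Rank of a partition matroid = sum of min(|Si|, ci) for each block.
= min(4,4) + min(2,2) + min(6,3) + min(3,1)
= 4 + 2 + 3 + 1
= 10.

10


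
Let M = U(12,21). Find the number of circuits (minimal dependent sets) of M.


In U(12,21), circuits are the (13)-element subsets.
Any set of 13 elements is dependent, and removing any one element gives
an independent set of size 12, so it is a minimal dependent set.
Number of circuits = C(21,13) = 21! / (13! * 8!) = 203490.

203490


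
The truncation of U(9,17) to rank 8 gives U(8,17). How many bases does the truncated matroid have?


Truncating U(9,17) to rank 8 gives U(8,17).
Bases of U(8,17) are all 8-element subsets of 17 elements.
Number of bases = (17 choose 8) = 24310.

24310


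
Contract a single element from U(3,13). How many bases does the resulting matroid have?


Contracting e from U(3,13) gives U(2,12).
Bases of U(2,12) = C(12,2) = (12 * 11) / (1 * 2) = 66.

66


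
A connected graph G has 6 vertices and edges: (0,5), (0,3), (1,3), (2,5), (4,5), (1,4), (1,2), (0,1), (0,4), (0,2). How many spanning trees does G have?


By Kirchhoff's matrix tree theorem, the number of spanning trees equals
the determinant of any cofactor of the Laplacian matrix L.
G has 6 vertices and 10 edges.
Computing the (5 x 5) cofactor determinant gives 111.

111


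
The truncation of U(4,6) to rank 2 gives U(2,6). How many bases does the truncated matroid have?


Truncating U(4,6) to rank 2 gives U(2,6).
Bases of U(2,6) are all 2-element subsets of 6 elements.
Number of bases = C(6,2) = 6! / (2! * 4!) = 15.

15


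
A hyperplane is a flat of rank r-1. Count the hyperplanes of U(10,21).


Hyperplanes of U(10,21) are flats of rank 9.
In a uniform matroid, these are exactly the (9)-element subsets.
Count = (21 choose 9) = 293930.

293930


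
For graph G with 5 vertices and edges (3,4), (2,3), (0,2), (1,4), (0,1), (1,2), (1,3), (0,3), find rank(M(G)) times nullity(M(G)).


r(M) = |V| - c = 5 - 1 = 4.
nullity = |E| - r(M) = 8 - 4 = 4.
Product = 4 * 4 = 16.

16


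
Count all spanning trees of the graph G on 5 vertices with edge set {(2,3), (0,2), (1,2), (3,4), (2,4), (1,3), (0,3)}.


By Kirchhoff's matrix tree theorem, the number of spanning trees equals
the determinant of any cofactor of the Laplacian matrix L.
G has 5 vertices and 7 edges.
Computing the (4 x 4) cofactor determinant gives 20.

20


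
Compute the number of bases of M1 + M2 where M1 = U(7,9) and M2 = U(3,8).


Bases of a direct sum M1 + M2: |B| = |B(M1)| * |B(M2)|.
|B(U(7,9))| = C(9,7) = 36.
|B(U(3,8))| = C(8,3) = 56.
Total bases = 36 * 56 = 2016.

2016


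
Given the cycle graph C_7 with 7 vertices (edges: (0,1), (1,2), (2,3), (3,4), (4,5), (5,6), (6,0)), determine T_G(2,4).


T(C_7; x,y) = x + x^2 + ... + x^(6) + y.
T(2,4) = 2^1 + 2^2 + 2^3 + 2^4 + 2^5 + 2^6 + 4
= 2 + 4 + 8 + 16 + 32 + 64 + 4
= 130.

130


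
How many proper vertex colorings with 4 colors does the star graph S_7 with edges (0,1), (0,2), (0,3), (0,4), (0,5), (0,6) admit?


P(tree, k) = k * (k-1)^(6) for any tree on 7 vertices.
P(4) = 4 * 3^6 = 4 * 729 = 2916.

2916


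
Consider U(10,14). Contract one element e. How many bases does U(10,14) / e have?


Contracting e from U(10,14) gives U(9,13).
Bases of U(9,13) = C(13,9) = 715.

715


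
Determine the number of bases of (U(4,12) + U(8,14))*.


(M1+M2)* = M1* + M2*.
M1* = U(8,12), bases: C(12,8) = 495.
M2* = U(6,14), bases: C(14,6) = 3003.
|B(M*)| = 495 * 3003 = 1486485.

1486485


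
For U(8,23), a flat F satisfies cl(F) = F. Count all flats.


Flats of U(8,23): every subset of size < 8 is a flat, plus E itself.
Count = C(23,0) + C(23,1) + C(23,2) + C(23,3) + C(23,4) + C(23,5) + C(23,6) + C(23,7) + 1
     = 1 + 23 + 253 + 1771 + 8855 + 33649 + 100947 + 245157 + 1
     = 390657.

390657


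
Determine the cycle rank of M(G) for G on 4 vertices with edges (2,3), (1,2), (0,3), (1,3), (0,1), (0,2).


Cycle rank (nullity) = |E| - r(M) = |E| - (|V| - c).
|E| = 6, |V| = 4, c = 1.
Nullity = 6 - (4 - 1) = 6 - 3 = 3.

3


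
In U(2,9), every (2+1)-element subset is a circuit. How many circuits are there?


In U(2,9), circuits are the (3)-element subsets.
Any set of 3 elements is dependent, and removing any one element gives
an independent set of size 2, so it is a minimal dependent set.
Number of circuits = (9 choose 3) = 84.

84


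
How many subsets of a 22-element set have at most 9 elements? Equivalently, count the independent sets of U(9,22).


Independent sets of U(9,22) are all subsets of size <= 9.
Count = (22 choose 0) + (22 choose 1) + (22 choose 2) + (22 choose 3) + (22 choose 4) + (22 choose 5) + (22 choose 6) + (22 choose 7) + (22 choose 8) + (22 choose 9)
     = 1 + 22 + 231 + 1540 + 7315 + 26334 + 74613 + 170544 + 319770 + 497420
     = 1097790.

1097790


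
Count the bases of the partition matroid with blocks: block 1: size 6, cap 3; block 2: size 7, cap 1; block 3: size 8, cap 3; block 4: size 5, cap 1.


A basis picks exactly ci elements from block i.
Number of bases = product of C(|Si|, ci).
= C(6,3) * C(7,1) * C(8,3) * C(5,1)
= 20 * 7 * 56 * 5
= 39200.

39200


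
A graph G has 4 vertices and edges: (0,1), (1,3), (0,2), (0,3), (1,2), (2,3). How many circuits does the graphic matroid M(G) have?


A circuit in a graphic matroid = edge set of a simple cycle.
G has 4 vertices and 6 edges.
Enumerating all minimal edge subsets forming cycles...
Total circuits found: 7.

7


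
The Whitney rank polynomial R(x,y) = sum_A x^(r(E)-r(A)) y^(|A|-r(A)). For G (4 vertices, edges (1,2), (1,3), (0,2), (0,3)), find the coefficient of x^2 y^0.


R(x,y) = sum over A in 2^E of x^(r(E)-r(A)) * y^(|A|-r(A)).
G has 4 vertices, 4 edges. r(E) = 3.
Enumerate all 2^4 = 16 subsets.
Count subsets with r(E)-r(A)=2 and |A|-r(A)=0: 4.

4


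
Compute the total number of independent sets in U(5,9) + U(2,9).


For a direct sum, |I(M1+M2)| = |I(M1)| * |I(M2)|.
|I(U(5,9))| = sum C(9,k) for k=0..5 = 382.
|I(U(2,9))| = sum C(9,k) for k=0..2 = 46.
Total = 382 * 46 = 17572.

17572


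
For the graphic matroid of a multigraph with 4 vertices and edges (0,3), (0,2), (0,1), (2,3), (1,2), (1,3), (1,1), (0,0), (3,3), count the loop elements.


In a graphic matroid, a loop is a self-loop edge (u,u) with rank 0.
Examining all 9 edges for self-loops...
Self-loops found: (1,1), (0,0), (3,3)
Number of loops = 3.

3


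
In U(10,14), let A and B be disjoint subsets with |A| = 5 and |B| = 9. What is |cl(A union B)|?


|A union B| = 5 + 9 = 14 (disjoint).
In U(10,14), cl(S) = S if |S| < 10, else cl(S) = E.
Since 14 >= 10, cl(A union B) = E.
|cl(A union B)| = 14.

14


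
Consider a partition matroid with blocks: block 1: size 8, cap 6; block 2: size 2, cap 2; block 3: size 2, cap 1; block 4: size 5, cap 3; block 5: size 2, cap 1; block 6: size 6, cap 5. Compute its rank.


Rank of a partition matroid = sum of min(|Si|, ci) for each block.
= min(8,6) + min(2,2) + min(2,1) + min(5,3) + min(2,1) + min(6,5)
= 6 + 2 + 1 + 3 + 1 + 5
= 18.

18


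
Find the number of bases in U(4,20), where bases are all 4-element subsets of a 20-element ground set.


Bases of U(4,20) are all 4-element subsets of the 20-element ground set.
Number of bases = C(20,4).
C(20,4) = 20! / (4! * 16!) = 4845.

4845


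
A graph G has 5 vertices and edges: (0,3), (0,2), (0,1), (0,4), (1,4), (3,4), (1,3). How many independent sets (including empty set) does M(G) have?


An independent set in a graphic matroid is an acyclic edge subset.
G has 5 vertices and 7 edges.
Enumerate all 2^7 = 128 subsets, checking for acyclicity.
Total independent sets = 76.

76


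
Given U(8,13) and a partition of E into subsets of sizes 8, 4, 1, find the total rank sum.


r(Ai) = min(|Ai|, 8) for each part.
Sum = min(8,8) + min(4,8) + min(1,8)
    = 8 + 4 + 1
    = 13.

13


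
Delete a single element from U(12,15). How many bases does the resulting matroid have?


Deleting e from U(12,15) gives U(12,14) since n > r.
Bases of U(12,14) = C(14,12) = 91.

91


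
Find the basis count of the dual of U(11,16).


The dual of U(r,n) is U(n-r, n) = U(5,16).
Bases of U(5,16) are all (5)-element subsets.
|B(M*)| = C(16,5) = 16! / (5! * 11!) = 4368.

4368


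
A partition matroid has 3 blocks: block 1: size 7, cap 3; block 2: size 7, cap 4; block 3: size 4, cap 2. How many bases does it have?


A basis picks exactly ci elements from block i.
Number of bases = product of C(|Si|, ci).
= C(7,3) * C(7,4) * C(4,2)
= 35 * 35 * 6
= 7350.

7350


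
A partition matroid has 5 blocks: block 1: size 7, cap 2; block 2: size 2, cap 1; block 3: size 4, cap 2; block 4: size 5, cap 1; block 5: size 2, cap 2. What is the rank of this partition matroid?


Rank of a partition matroid = sum of min(|Si|, ci) for each block.
= min(7,2) + min(2,1) + min(4,2) + min(5,1) + min(2,2)
= 2 + 1 + 2 + 1 + 2
= 8.

8


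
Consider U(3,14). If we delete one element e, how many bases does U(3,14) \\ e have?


Deleting e from U(3,14) gives U(3,13) since n > r.
Bases of U(3,13) = (13 choose 3) = 286.

286


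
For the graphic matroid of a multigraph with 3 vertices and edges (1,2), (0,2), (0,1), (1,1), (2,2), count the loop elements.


In a graphic matroid, a loop is a self-loop edge (u,u) with rank 0.
Examining all 5 edges for self-loops...
Self-loops found: (1,1), (2,2)
Number of loops = 2.

2


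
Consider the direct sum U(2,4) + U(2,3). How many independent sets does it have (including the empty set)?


For a direct sum, |I(M1+M2)| = |I(M1)| * |I(M2)|.
|I(U(2,4))| = sum C(4,k) for k=0..2 = 11.
|I(U(2,3))| = sum C(3,k) for k=0..2 = 7.
Total = 11 * 7 = 77.

77


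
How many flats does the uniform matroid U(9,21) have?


Flats of U(9,21): every subset of size < 9 is a flat, plus E itself.
Count = C(21,0) + C(21,1) + C(21,2) + C(21,3) + C(21,4) + C(21,5) + C(21,6) + C(21,7) + C(21,8) + 1
     = 1 + 21 + 210 + 1330 + 5985 + 20349 + 54264 + 116280 + 203490 + 1
     = 401931.

401931


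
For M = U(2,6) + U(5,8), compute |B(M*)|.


(M1+M2)* = M1* + M2*.
M1* = U(4,6), bases: C(6,4) = 15.
M2* = U(3,8), bases: C(8,3) = 56.
|B(M*)| = 15 * 56 = 840.

840


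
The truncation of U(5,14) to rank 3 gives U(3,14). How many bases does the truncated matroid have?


Truncating U(5,14) to rank 3 gives U(3,14).
Bases of U(3,14) are all 3-element subsets of 14 elements.
Number of bases = C(14,3) = (14 * 13 * 12) / (1 * 2 * 3) = 364.

364


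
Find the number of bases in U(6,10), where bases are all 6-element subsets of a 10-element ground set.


Bases of U(6,10) are all 6-element subsets of the 10-element ground set.
Number of bases = C(10,6).
C(10,6) = 10! / (6! * 4!) = 210.

210


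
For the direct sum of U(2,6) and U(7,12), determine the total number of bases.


Bases of a direct sum M1 + M2: |B| = |B(M1)| * |B(M2)|.
|B(U(2,6))| = C(6,2) = 15.
|B(U(7,12))| = C(12,7) = 792.
Total bases = 15 * 792 = 11880.

11880


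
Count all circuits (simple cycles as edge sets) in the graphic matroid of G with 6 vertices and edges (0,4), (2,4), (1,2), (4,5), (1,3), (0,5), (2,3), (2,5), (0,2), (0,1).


A circuit in a graphic matroid = edge set of a simple cycle.
G has 6 vertices and 10 edges.
Enumerating all minimal edge subsets forming cycles...
Total circuits found: 18.

18


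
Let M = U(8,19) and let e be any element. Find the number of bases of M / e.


Contracting e from U(8,19) gives U(7,18).
Bases of U(7,18) = C(18,7) = 18! / (7! * 11!) = 31824.

31824


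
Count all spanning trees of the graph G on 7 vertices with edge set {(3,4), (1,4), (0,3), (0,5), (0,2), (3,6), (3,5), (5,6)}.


By Kirchhoff's matrix tree theorem, the number of spanning trees equals
the determinant of any cofactor of the Laplacian matrix L.
G has 7 vertices and 8 edges.
Computing the (6 x 6) cofactor determinant gives 8.

8


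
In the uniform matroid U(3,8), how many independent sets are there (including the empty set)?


Independent sets of U(3,8) are all subsets of size <= 3.
Count = C(8,0) + C(8,1) + C(8,2) + C(8,3)
     = 1 + 8 + 28 + 56
     = 93.

93


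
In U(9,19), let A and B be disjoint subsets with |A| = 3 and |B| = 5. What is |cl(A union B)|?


|A union B| = 3 + 5 = 8 (disjoint).
In U(9,19), cl(S) = S if |S| < 9, else cl(S) = E.
Since 8 < 9, cl(A union B) = A union B.
|cl(A union B)| = 8.

8


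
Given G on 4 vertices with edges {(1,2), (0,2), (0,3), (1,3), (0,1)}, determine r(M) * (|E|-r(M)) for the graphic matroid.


r(M) = |V| - c = 4 - 1 = 3.
nullity = |E| - r(M) = 5 - 3 = 2.
Product = 3 * 2 = 6.

6


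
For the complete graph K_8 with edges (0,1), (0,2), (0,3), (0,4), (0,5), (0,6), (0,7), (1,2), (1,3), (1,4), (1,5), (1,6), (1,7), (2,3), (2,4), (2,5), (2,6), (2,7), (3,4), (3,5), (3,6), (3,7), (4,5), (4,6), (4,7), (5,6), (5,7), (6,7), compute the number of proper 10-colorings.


P(K_8, k) = k(k-1)(k-2)...(k-7).
P(10) = (10) * (9) * (8) * (7) * (6) * (5) * (4) * (3) = 1814400.

1814400


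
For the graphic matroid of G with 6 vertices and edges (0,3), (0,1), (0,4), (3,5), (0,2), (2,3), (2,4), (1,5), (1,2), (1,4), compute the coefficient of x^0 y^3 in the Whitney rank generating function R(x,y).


R(x,y) = sum over A in 2^E of x^(r(E)-r(A)) * y^(|A|-r(A)).
G has 6 vertices, 10 edges. r(E) = 5.
Enumerate all 2^10 = 1024 subsets.
Count subsets with r(E)-r(A)=0 and |A|-r(A)=3: 44.

44


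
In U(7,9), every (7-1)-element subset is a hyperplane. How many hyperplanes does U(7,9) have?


Hyperplanes of U(7,9) are flats of rank 6.
In a uniform matroid, these are exactly the (6)-element subsets.
Count = C(9,6) = 84.

84


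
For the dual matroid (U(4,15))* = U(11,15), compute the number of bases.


The dual of U(r,n) is U(n-r, n) = U(11,15).
Bases of U(11,15) are all (11)-element subsets.
|B(M*)| = (15 choose 11) = 1365.

1365


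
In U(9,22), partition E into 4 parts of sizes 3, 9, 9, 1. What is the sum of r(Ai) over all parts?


r(Ai) = min(|Ai|, 9) for each part.
Sum = min(3,9) + min(9,9) + min(9,9) + min(1,9)
    = 3 + 9 + 9 + 1
    = 22.

22


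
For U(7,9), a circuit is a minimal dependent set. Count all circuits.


In U(7,9), circuits are the (8)-element subsets.
Any set of 8 elements is dependent, and removing any one element gives
an independent set of size 7, so it is a minimal dependent set.
Number of circuits = C(9,8) = 9.

9


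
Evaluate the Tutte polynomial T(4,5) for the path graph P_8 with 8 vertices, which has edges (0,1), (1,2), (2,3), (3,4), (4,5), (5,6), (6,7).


A path on 8 vertices is a tree with 7 edges.
T(x,y) = x^(7) for any tree.
T(4,5) = 4^7 = 16384.

16384


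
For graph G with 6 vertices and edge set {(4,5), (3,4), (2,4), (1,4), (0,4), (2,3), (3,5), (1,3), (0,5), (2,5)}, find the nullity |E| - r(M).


Cycle rank (nullity) = |E| - r(M) = |E| - (|V| - c).
|E| = 10, |V| = 6, c = 1.
Nullity = 10 - (6 - 1) = 10 - 5 = 5.

5


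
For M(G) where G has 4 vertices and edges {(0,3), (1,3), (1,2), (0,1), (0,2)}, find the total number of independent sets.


An independent set in a graphic matroid is an acyclic edge subset.
G has 4 vertices and 5 edges.
Enumerate all 2^5 = 32 subsets, checking for acyclicity.
Total independent sets = 24.

24


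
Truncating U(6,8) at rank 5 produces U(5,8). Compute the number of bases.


Truncating U(6,8) to rank 5 gives U(5,8).
Bases of U(5,8) are all 5-element subsets of 8 elements.
Number of bases = C(8,5) = 56.

56


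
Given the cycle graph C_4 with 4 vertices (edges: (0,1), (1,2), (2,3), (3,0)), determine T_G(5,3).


T(C_4; x,y) = x + x^2 + ... + x^(3) + y.
T(5,3) = 5^1 + 5^2 + 5^3 + 3
= 5 + 25 + 125 + 3
= 158.

158


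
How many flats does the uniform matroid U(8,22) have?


Flats of U(8,22): every subset of size < 8 is a flat, plus E itself.
Count = (22 choose 0) + (22 choose 1) + (22 choose 2) + (22 choose 3) + (22 choose 4) + (22 choose 5) + (22 choose 6) + (22 choose 7) + 1
     = 1 + 22 + 231 + 1540 + 7315 + 26334 + 74613 + 170544 + 1
     = 280601.

280601


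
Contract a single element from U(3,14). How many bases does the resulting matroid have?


Contracting e from U(3,14) gives U(2,13).
Bases of U(2,13) = C(13,2) = 13! / (2! * 11!) = 78.

78


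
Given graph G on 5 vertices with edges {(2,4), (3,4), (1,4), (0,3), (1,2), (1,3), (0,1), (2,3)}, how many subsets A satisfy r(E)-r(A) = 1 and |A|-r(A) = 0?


R(x,y) = sum over A in 2^E of x^(r(E)-r(A)) * y^(|A|-r(A)).
G has 5 vertices, 8 edges. r(E) = 4.
Enumerate all 2^8 = 256 subsets.
Count subsets with r(E)-r(A)=1 and |A|-r(A)=0: 51.

51


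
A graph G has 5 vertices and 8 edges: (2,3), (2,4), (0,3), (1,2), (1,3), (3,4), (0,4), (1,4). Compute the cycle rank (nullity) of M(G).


Cycle rank (nullity) = |E| - r(M) = |E| - (|V| - c).
|E| = 8, |V| = 5, c = 1.
Nullity = 8 - (5 - 1) = 8 - 4 = 4.

4


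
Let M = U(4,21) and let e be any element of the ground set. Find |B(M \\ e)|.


Deleting e from U(4,21) gives U(4,20) since n > r.
Bases of U(4,20) = (20 choose 4) = 4845.

4845


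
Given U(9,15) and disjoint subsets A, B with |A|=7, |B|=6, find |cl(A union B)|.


|A union B| = 7 + 6 = 13 (disjoint).
In U(9,15), cl(S) = S if |S| < 9, else cl(S) = E.
Since 13 >= 9, cl(A union B) = E.
|cl(A union B)| = 15.

15


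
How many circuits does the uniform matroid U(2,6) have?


In U(2,6), circuits are the (3)-element subsets.
Any set of 3 elements is dependent, and removing any one element gives
an independent set of size 2, so it is a minimal dependent set.
Number of circuits = C(6,3) = (6 * 5 * 4) / (1 * 2 * 3) = 20.

20


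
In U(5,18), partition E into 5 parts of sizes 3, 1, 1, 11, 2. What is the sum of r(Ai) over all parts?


r(Ai) = min(|Ai|, 5) for each part.
Sum = min(3,5) + min(1,5) + min(1,5) + min(11,5) + min(2,5)
    = 3 + 1 + 1 + 5 + 2
    = 12.

12


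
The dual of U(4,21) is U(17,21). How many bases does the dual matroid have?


The dual of U(r,n) is U(n-r, n) = U(17,21).
Bases of U(17,21) are all (17)-element subsets.
|B(M*)| = (21 choose 17) = 5985.

5985
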